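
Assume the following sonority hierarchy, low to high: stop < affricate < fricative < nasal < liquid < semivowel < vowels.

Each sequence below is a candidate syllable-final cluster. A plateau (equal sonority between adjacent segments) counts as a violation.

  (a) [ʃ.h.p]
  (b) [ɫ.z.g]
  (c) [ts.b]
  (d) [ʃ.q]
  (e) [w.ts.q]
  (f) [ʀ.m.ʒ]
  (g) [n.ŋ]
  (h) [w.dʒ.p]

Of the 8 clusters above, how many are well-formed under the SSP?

6

(a) [ʃ.h.p]: profile 3-3-1 — violates.
(b) [ɫ.z.g]: profile 5-3-1 — obeys.
(c) [ts.b]: profile 2-1 — obeys.
(d) [ʃ.q]: profile 3-1 — obeys.
(e) [w.ts.q]: profile 6-2-1 — obeys.
(f) [ʀ.m.ʒ]: profile 5-4-3 — obeys.
(g) [n.ŋ]: profile 4-4 — violates.
(h) [w.dʒ.p]: profile 6-2-1 — obeys.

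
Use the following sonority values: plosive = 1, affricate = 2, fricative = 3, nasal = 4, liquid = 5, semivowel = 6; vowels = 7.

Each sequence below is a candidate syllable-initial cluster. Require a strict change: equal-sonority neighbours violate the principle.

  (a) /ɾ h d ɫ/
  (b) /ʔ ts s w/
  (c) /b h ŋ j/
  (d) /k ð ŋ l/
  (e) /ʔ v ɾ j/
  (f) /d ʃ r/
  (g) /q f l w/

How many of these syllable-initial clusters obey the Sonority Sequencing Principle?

(a) 5-3-1-5 → violates
(b) 1-2-3-6 → obeys
(c) 1-3-4-6 → obeys
(d) 1-3-4-5 → obeys
(e) 1-3-5-6 → obeys
(f) 1-3-5 → obeys
(g) 1-3-5-6 → obeys

6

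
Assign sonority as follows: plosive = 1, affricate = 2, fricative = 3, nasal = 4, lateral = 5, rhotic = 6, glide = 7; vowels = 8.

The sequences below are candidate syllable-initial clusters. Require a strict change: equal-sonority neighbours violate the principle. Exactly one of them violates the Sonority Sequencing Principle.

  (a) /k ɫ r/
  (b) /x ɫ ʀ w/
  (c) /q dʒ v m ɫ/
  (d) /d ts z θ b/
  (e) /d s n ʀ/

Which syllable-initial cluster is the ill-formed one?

d

(a) /k ɫ r/: profile 1-5-6 — obeys.
(b) /x ɫ ʀ w/: profile 3-5-6-7 — obeys.
(c) /q dʒ v m ɫ/: profile 1-2-3-4-5 — obeys.
(d) /d ts z θ b/: profile 1-2-3-3-1 — violates.
(e) /d s n ʀ/: profile 1-3-4-6 — obeys.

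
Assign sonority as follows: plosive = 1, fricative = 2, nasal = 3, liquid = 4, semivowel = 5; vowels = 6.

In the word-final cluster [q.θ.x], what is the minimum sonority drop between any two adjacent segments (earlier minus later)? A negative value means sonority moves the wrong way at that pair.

-1

/q/ is a plosive (sonority 1).
/θ/ is a fricative (sonority 2).
/x/ is a fricative (sonority 2).
/q/→/θ/: change -1.
/θ/→/x/: change +0.
Minimum = -1.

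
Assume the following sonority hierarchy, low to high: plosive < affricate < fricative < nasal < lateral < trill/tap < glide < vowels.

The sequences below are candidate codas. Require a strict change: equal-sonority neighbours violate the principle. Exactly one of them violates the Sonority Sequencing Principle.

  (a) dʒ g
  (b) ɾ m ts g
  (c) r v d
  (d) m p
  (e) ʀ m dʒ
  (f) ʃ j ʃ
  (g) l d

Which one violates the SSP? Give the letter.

f

(a) sonority 2-1: well-formed.
(b) sonority 6-4-2-1: well-formed.
(c) sonority 6-3-1: well-formed.
(d) sonority 4-1: well-formed.
(e) sonority 6-4-2: well-formed.
(f) sonority 3-7-3: ill-formed.
(g) sonority 5-1: well-formed.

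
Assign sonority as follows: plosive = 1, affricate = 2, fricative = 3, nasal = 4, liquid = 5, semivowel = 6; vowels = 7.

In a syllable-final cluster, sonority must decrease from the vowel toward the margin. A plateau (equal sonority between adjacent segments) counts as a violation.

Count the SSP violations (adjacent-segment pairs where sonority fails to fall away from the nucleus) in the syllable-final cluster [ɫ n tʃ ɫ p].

/ɫ/ — liquid, sonority 5.
/n/ — nasal, sonority 4.
/tʃ/ — affricate, sonority 2.
/ɫ/ — liquid, sonority 5.
/p/ — plosive, sonority 1.
/ɫ/→/n/: 5→4 (falls) — ok.
/n/→/tʃ/: 4→2 (falls) — ok.
/tʃ/→/ɫ/: 2→5 (does not fall) — violation.
/ɫ/→/p/: 5→1 (falls) — ok.

1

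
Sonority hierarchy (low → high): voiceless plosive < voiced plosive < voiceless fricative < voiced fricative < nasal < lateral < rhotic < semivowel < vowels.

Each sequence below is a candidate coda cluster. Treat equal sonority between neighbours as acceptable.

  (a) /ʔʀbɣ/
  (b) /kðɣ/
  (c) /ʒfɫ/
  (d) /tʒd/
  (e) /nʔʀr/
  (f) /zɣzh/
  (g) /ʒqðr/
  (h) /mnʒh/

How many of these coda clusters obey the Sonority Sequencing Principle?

(a) sonority 1-7-2-4: ill-formed.
(b) sonority 1-4-4: ill-formed.
(c) sonority 4-3-6: ill-formed.
(d) sonority 1-4-2: ill-formed.
(e) sonority 5-1-7-7: ill-formed.
(f) sonority 4-4-4-3: well-formed.
(g) sonority 4-1-4-7: ill-formed.
(h) sonority 5-5-4-3: well-formed.

2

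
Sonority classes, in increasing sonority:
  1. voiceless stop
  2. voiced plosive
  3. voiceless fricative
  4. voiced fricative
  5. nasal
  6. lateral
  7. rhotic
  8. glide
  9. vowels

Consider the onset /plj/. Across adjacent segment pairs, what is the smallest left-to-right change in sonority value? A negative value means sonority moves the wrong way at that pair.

/p/ — voiceless stop, sonority 1.
/l/ — lateral, sonority 6.
/j/ — glide, sonority 8.
/p/→/l/: change +5.
/l/→/j/: change +2.
Minimum = 2.

2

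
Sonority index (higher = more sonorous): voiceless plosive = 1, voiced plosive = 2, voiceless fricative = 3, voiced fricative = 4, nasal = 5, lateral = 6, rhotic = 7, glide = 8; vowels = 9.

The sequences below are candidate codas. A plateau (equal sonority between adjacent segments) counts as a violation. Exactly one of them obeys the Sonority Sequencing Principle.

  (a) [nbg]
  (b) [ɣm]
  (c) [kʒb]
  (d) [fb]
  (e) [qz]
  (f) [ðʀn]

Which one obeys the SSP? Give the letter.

d

(a) [nbg]: profile 5-2-2 — violates.
(b) [ɣm]: profile 4-5 — violates.
(c) [kʒb]: profile 1-4-2 — violates.
(d) [fb]: profile 3-2 — obeys.
(e) [qz]: profile 1-4 — violates.
(f) [ðʀn]: profile 4-7-5 — violates.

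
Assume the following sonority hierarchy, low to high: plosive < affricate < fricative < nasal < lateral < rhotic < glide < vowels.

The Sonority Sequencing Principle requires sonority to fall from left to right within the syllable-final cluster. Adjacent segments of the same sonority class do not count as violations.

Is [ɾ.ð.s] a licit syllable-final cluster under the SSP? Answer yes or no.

yes

/ɾ/ — rhotic, sonority 6.
/ð/ — fricative, sonority 3.
/s/ — fricative, sonority 3.
The profile 6-3-3 is non-increasing (plateaus allowed), so the syllable-final cluster satisfies the SSP.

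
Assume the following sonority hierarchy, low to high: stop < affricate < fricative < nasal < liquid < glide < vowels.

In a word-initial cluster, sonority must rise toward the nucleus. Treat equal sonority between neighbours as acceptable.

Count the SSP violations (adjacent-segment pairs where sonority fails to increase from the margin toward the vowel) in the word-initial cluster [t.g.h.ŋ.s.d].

/t/: stop = 1.
/g/: stop = 1.
/h/: fricative = 3.
/ŋ/: nasal = 4.
/s/: fricative = 3.
/d/: stop = 1.
/t/→/g/: 1→1 (plateau, allowed) — ok.
/g/→/h/: 1→3 (rises) — ok.
/h/→/ŋ/: 3→4 (rises) — ok.
/ŋ/→/s/: 4→3 (does not rise) — violation.
/s/→/d/: 3→1 (does not rise) — violation.

2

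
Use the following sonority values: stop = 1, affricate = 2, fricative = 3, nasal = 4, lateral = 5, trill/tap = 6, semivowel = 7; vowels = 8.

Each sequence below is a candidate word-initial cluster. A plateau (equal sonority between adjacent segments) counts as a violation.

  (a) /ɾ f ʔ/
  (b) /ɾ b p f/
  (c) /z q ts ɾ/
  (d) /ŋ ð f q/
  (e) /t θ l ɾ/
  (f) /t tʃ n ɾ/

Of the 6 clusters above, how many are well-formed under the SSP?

2

(a) sonority 6-3-1: ill-formed.
(b) sonority 6-1-1-3: ill-formed.
(c) sonority 3-1-2-6: ill-formed.
(d) sonority 4-3-3-1: ill-formed.
(e) sonority 1-3-5-6: well-formed.
(f) sonority 1-2-4-6: well-formed.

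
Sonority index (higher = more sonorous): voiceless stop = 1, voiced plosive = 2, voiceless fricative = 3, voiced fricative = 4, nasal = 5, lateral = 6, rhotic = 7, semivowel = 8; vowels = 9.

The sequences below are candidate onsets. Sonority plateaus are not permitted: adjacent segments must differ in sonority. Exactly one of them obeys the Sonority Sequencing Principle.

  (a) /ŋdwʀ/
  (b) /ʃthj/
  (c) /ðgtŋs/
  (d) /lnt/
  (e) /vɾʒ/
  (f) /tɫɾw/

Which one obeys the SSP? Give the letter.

(a) sonority 5-2-8-7: ill-formed.
(b) sonority 3-1-3-8: ill-formed.
(c) sonority 4-2-1-5-3: ill-formed.
(d) sonority 6-5-1: ill-formed.
(e) sonority 4-7-4: ill-formed.
(f) sonority 1-6-7-8: well-formed.

f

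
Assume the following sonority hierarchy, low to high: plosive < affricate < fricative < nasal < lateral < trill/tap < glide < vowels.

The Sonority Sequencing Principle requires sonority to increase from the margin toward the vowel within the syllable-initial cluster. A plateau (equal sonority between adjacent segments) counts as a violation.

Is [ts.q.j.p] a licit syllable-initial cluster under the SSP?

no

/ts/: affricate = 2.
/q/: plosive = 1.
/j/: glide = 7.
/p/: plosive = 1.
The profile is 2-1-7-1. Between /ts/ (2) and /q/ (1) sonority does not rise, so the cluster violates the SSP.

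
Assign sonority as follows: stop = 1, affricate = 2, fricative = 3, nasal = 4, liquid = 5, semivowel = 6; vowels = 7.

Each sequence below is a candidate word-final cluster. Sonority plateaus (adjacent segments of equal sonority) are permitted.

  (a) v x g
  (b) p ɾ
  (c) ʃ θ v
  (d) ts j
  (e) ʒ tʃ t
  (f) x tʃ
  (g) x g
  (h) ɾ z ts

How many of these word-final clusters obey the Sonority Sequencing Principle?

6

(a) 3-3-1 → obeys
(b) 1-5 → violates
(c) 3-3-3 → obeys
(d) 2-6 → violates
(e) 3-2-1 → obeys
(f) 3-2 → obeys
(g) 3-1 → obeys
(h) 5-3-2 → obeys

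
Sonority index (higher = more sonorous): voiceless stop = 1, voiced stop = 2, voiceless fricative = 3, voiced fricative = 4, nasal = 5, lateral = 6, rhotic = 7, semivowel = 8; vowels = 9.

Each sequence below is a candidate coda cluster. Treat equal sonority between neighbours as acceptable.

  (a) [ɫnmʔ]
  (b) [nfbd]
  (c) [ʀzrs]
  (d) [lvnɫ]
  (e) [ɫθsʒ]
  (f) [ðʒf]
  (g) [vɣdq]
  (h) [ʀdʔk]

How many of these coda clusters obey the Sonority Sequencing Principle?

5

(a) [ɫnmʔ]: profile 6-5-5-1 — obeys.
(b) [nfbd]: profile 5-3-2-2 — obeys.
(c) [ʀzrs]: profile 7-4-7-3 — violates.
(d) [lvnɫ]: profile 6-4-5-6 — violates.
(e) [ɫθsʒ]: profile 6-3-3-4 — violates.
(f) [ðʒf]: profile 4-4-3 — obeys.
(g) [vɣdq]: profile 4-4-2-1 — obeys.
(h) [ʀdʔk]: profile 7-2-1-1 — obeys.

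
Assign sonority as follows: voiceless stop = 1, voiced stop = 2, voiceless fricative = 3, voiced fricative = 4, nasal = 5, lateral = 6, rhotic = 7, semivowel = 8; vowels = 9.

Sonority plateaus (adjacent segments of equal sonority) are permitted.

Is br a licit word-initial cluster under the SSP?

yes

/b/ — voiced stop, sonority 2.
/r/ — rhotic, sonority 7.
The profile 2-7 strictly rises, so the word-initial cluster satisfies the SSP.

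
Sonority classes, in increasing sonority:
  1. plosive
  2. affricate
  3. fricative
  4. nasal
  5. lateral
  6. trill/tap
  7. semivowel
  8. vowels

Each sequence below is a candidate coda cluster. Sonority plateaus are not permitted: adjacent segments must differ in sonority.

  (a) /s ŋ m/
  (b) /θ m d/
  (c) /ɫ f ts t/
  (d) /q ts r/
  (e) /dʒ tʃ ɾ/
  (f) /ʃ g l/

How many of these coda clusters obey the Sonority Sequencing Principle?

(a) sonority 3-4-4: ill-formed.
(b) sonority 3-4-1: ill-formed.
(c) sonority 5-3-2-1: well-formed.
(d) sonority 1-2-6: ill-formed.
(e) sonority 2-2-6: ill-formed.
(f) sonority 3-1-5: ill-formed.

1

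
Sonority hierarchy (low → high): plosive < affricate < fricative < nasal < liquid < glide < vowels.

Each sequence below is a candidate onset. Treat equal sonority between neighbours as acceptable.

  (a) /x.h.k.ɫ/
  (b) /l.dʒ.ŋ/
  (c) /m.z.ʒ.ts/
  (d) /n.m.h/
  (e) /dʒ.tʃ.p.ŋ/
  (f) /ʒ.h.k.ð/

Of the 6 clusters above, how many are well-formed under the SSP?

(a) sonority 3-3-1-5: ill-formed.
(b) sonority 5-2-4: ill-formed.
(c) sonority 4-3-3-2: ill-formed.
(d) sonority 4-4-3: ill-formed.
(e) sonority 2-2-1-4: ill-formed.
(f) sonority 3-3-1-3: ill-formed.

0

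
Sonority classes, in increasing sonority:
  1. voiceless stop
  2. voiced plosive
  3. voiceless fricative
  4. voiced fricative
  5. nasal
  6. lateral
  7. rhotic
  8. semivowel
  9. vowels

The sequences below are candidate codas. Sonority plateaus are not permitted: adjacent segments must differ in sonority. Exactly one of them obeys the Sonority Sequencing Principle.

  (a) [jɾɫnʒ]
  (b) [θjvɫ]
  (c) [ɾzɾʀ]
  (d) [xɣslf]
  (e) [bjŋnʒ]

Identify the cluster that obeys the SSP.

(a) 8-7-6-5-4 → obeys
(b) 3-8-4-6 → violates
(c) 7-4-7-7 → violates
(d) 3-4-3-6-3 → violates
(e) 2-8-5-5-4 → violates

a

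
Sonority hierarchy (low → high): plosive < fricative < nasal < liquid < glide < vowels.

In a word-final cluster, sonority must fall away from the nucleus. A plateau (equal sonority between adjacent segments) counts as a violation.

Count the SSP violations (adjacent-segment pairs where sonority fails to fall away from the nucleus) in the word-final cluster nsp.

/n/ — nasal, sonority 3.
/s/ — fricative, sonority 2.
/p/ — plosive, sonority 1.
/n/→/s/: 3→2 (falls) — ok.
/s/→/p/: 2→1 (falls) — ok.

0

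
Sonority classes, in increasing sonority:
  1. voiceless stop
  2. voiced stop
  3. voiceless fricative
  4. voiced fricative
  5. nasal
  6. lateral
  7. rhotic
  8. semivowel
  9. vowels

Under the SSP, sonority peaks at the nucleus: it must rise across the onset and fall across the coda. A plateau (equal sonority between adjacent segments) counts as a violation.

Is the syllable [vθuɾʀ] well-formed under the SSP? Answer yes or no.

Onset: /v/ is a voiced fricative (sonority 4), /θ/ is a voiceless fricative (sonority 3); then the nucleus /u/ (sonority 9).
Onset profile 4-3-9 — does not strictly rise throughout.
Coda: /ɾ/ is a rhotic (sonority 7), /ʀ/ is a rhotic (sonority 7).
Coda profile 9-7-7 — does not strictly fall throughout.

no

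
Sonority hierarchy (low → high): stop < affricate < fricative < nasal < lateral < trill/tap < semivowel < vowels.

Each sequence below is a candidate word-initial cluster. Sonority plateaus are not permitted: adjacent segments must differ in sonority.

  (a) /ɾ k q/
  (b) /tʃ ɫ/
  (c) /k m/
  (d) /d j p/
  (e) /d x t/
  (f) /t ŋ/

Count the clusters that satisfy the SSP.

(a) /ɾ k q/: profile 6-1-1 — violates.
(b) /tʃ ɫ/: profile 2-5 — obeys.
(c) /k m/: profile 1-4 — obeys.
(d) /d j p/: profile 1-7-1 — violates.
(e) /d x t/: profile 1-3-1 — violates.
(f) /t ŋ/: profile 1-4 — obeys.

3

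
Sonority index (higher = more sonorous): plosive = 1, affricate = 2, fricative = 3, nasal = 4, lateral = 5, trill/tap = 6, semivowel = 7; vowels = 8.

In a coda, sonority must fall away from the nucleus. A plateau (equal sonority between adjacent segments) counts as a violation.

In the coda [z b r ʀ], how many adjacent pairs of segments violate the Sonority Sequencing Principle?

2

/z/ is a fricative (sonority 3).
/b/ is a plosive (sonority 1).
/r/ is a trill/tap (sonority 6).
/ʀ/ is a trill/tap (sonority 6).
/z/→/b/: 3→1 (falls) — ok.
/b/→/r/: 1→6 (does not fall) — violation.
/r/→/ʀ/: 6→6 (plateau) — violation.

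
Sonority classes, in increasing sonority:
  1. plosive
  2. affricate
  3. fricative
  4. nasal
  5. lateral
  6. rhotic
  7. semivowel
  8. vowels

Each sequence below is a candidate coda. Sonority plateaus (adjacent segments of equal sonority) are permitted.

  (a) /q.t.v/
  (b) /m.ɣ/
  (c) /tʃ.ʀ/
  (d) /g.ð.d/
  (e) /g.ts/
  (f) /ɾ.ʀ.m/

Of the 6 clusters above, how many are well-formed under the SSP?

(a) sonority 1-1-3: ill-formed.
(b) sonority 4-3: well-formed.
(c) sonority 2-6: ill-formed.
(d) sonority 1-3-1: ill-formed.
(e) sonority 1-2: ill-formed.
(f) sonority 6-6-4: well-formed.

2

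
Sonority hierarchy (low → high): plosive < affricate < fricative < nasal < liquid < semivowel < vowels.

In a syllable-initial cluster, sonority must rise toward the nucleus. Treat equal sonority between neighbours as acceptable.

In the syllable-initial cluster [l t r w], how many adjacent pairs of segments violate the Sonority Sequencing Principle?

/l/ is a liquid (sonority 5).
/t/ is a plosive (sonority 1).
/r/ is a liquid (sonority 5).
/w/ is a semivowel (sonority 6).
/l/→/t/: 5→1 (does not rise) — violation.
/t/→/r/: 1→5 (rises) — ok.
/r/→/w/: 5→6 (rises) — ok.

1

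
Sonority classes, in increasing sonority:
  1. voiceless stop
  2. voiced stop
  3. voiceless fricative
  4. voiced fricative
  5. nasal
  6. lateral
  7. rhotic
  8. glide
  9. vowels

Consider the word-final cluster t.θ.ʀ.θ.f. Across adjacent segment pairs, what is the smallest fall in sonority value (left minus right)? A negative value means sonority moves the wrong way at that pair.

/t/ — voiceless stop, sonority 1.
/θ/ — voiceless fricative, sonority 3.
/ʀ/ — rhotic, sonority 7.
/θ/ — voiceless fricative, sonority 3.
/f/ — voiceless fricative, sonority 3.
/t/→/θ/: change -2.
/θ/→/ʀ/: change -4.
/ʀ/→/θ/: change +4.
/θ/→/f/: change +0.
Minimum = -4.

-4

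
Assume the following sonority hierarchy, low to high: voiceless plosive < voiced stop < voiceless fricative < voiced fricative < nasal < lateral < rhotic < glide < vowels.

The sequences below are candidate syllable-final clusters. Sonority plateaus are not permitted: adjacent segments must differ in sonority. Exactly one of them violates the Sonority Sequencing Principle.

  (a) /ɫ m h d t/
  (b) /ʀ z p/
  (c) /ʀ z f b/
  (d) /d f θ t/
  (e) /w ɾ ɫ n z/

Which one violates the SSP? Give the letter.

d

(a) 6-5-3-2-1 → obeys
(b) 7-4-1 → obeys
(c) 7-4-3-2 → obeys
(d) 2-3-3-1 → violates
(e) 8-7-6-5-4 → obeys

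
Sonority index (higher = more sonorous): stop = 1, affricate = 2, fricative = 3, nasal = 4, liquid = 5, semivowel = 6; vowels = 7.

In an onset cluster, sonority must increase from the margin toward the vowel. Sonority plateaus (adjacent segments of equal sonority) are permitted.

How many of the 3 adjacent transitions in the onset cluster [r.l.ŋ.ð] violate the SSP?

/r/ is a liquid (sonority 5).
/l/ is a liquid (sonority 5).
/ŋ/ is a nasal (sonority 4).
/ð/ is a fricative (sonority 3).
/r/→/l/: 5→5 (plateau, allowed) — ok.
/l/→/ŋ/: 5→4 (does not rise) — violation.
/ŋ/→/ð/: 4→3 (does not rise) — violation.

2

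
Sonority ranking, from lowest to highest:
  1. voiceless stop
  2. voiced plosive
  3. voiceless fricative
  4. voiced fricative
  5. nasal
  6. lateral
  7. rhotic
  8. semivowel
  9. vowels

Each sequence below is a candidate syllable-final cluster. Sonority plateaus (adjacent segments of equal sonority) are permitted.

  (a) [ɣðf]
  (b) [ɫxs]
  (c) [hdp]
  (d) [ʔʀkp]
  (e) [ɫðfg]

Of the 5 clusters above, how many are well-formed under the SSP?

(a) [ɣðf]: profile 4-4-3 — obeys.
(b) [ɫxs]: profile 6-3-3 — obeys.
(c) [hdp]: profile 3-2-1 — obeys.
(d) [ʔʀkp]: profile 1-7-1-1 — violates.
(e) [ɫðfg]: profile 6-4-3-2 — obeys.

4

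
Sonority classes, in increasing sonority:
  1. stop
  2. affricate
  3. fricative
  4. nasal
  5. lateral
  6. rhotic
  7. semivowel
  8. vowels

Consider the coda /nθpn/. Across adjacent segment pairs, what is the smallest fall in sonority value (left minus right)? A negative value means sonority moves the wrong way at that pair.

-3

/n/ — nasal, sonority 4.
/θ/ — fricative, sonority 3.
/p/ — stop, sonority 1.
/n/ — nasal, sonority 4.
/n/→/θ/: change +1.
/θ/→/p/: change +2.
/p/→/n/: change -3.
Minimum = -3.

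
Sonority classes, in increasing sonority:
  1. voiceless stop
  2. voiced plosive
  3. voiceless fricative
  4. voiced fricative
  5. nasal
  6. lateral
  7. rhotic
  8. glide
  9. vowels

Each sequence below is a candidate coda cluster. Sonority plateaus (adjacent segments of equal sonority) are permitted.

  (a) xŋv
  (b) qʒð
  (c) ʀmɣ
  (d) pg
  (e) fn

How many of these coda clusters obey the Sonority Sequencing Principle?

(a) 3-5-4 → violates
(b) 1-4-4 → violates
(c) 7-5-4 → obeys
(d) 1-2 → violates
(e) 3-5 → violates

1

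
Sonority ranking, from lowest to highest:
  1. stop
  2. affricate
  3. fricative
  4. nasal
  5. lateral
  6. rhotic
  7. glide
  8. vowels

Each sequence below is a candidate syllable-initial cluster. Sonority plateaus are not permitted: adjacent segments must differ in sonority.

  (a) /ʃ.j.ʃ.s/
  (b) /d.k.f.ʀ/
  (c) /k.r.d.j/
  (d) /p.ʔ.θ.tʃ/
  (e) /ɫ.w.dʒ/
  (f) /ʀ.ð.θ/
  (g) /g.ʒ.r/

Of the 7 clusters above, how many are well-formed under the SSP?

1

(a) /ʃ.j.ʃ.s/: profile 3-7-3-3 — violates.
(b) /d.k.f.ʀ/: profile 1-1-3-6 — violates.
(c) /k.r.d.j/: profile 1-6-1-7 — violates.
(d) /p.ʔ.θ.tʃ/: profile 1-1-3-2 — violates.
(e) /ɫ.w.dʒ/: profile 5-7-2 — violates.
(f) /ʀ.ð.θ/: profile 6-3-3 — violates.
(g) /g.ʒ.r/: profile 1-3-6 — obeys.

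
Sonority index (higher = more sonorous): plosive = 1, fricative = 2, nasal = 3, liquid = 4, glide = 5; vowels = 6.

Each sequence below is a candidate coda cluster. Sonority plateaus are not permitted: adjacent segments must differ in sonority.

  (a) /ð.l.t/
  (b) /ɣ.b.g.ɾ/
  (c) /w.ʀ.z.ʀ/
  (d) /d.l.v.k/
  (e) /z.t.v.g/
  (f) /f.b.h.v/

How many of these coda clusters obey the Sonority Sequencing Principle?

0

(a) sonority 2-4-1: ill-formed.
(b) sonority 2-1-1-4: ill-formed.
(c) sonority 5-4-2-4: ill-formed.
(d) sonority 1-4-2-1: ill-formed.
(e) sonority 2-1-2-1: ill-formed.
(f) sonority 2-1-2-2: ill-formed.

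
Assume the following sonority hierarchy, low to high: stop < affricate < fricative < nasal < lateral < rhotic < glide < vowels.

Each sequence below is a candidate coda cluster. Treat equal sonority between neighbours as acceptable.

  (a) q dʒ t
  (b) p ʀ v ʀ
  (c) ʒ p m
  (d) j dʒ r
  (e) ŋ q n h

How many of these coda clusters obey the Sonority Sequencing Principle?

0

(a) sonority 1-2-1: ill-formed.
(b) sonority 1-6-3-6: ill-formed.
(c) sonority 3-1-4: ill-formed.
(d) sonority 7-2-6: ill-formed.
(e) sonority 4-1-4-3: ill-formed.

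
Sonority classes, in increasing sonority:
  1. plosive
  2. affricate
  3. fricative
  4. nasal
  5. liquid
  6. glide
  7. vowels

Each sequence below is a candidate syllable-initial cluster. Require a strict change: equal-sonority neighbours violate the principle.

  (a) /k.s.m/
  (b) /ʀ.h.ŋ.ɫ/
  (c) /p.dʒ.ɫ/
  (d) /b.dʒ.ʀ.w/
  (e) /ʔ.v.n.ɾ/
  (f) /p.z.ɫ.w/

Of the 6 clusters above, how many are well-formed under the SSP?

5

(a) sonority 1-3-4: well-formed.
(b) sonority 5-3-4-5: ill-formed.
(c) sonority 1-2-5: well-formed.
(d) sonority 1-2-5-6: well-formed.
(e) sonority 1-3-4-5: well-formed.
(f) sonority 1-3-5-6: well-formed.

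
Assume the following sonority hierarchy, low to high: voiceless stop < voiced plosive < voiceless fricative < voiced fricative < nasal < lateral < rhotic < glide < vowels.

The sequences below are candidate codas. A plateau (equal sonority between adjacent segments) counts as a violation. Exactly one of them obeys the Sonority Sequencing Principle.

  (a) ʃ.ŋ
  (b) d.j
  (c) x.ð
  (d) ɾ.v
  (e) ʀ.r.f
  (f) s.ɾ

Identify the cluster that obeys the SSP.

d

(a) sonority 3-5: ill-formed.
(b) sonority 2-8: ill-formed.
(c) sonority 3-4: ill-formed.
(d) sonority 7-4: well-formed.
(e) sonority 7-7-3: ill-formed.
(f) sonority 3-7: ill-formed.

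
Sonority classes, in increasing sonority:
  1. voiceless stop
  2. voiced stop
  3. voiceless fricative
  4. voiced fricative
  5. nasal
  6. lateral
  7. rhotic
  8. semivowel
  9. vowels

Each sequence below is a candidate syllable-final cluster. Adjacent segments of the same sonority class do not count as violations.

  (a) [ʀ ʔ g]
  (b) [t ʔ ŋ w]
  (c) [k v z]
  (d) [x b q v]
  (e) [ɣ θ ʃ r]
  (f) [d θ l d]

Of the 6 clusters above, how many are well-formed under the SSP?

0

(a) 7-1-2 → violates
(b) 1-1-5-8 → violates
(c) 1-4-4 → violates
(d) 3-2-1-4 → violates
(e) 4-3-3-7 → violates
(f) 2-3-6-2 → violates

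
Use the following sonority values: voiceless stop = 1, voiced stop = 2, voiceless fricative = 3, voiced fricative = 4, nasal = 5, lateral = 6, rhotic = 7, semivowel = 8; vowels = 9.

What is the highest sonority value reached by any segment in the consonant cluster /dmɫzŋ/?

6

/d/ is a voiced stop (sonority 2).
/m/ is a nasal (sonority 5).
/ɫ/ is a lateral (sonority 6).
/z/ is a voiced fricative (sonority 4).
/ŋ/ is a nasal (sonority 5).
The maximum is 6.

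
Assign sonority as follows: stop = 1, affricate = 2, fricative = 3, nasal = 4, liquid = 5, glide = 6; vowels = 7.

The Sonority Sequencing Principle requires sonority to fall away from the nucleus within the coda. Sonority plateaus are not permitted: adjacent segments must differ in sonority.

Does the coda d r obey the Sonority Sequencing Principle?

/d/ — stop, sonority 1.
/r/ — liquid, sonority 5.
The profile is 1-5. Between /d/ (1) and /r/ (5) sonority does not fall, so the cluster violates the SSP.

no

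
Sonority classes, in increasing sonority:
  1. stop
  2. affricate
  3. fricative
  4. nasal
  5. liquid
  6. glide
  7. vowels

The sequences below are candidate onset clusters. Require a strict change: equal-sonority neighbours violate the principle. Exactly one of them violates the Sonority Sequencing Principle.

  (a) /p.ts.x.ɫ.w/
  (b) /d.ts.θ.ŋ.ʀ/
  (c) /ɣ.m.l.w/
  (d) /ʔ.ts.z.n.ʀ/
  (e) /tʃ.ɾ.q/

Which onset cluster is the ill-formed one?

(a) /p.ts.x.ɫ.w/: profile 1-2-3-5-6 — obeys.
(b) /d.ts.θ.ŋ.ʀ/: profile 1-2-3-4-5 — obeys.
(c) /ɣ.m.l.w/: profile 3-4-5-6 — obeys.
(d) /ʔ.ts.z.n.ʀ/: profile 1-2-3-4-5 — obeys.
(e) /tʃ.ɾ.q/: profile 2-5-1 — violates.

e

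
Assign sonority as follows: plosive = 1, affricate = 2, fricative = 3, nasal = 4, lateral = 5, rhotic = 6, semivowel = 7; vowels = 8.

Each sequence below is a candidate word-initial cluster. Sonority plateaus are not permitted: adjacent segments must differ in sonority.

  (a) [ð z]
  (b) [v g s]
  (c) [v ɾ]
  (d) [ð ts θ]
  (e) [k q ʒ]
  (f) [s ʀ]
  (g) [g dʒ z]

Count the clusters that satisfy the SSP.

3

(a) 3-3 → violates
(b) 3-1-3 → violates
(c) 3-6 → obeys
(d) 3-2-3 → violates
(e) 1-1-3 → violates
(f) 3-6 → obeys
(g) 1-2-3 → obeys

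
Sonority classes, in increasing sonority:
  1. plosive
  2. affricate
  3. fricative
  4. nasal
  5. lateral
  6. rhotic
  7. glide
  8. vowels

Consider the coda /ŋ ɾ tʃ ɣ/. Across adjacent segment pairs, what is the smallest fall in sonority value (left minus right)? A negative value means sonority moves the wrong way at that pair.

-2

/ŋ/ is a nasal (sonority 4).
/ɾ/ is a rhotic (sonority 6).
/tʃ/ is an affricate (sonority 2).
/ɣ/ is a fricative (sonority 3).
/ŋ/→/ɾ/: change -2.
/ɾ/→/tʃ/: change +4.
/tʃ/→/ɣ/: change -1.
Minimum = -2.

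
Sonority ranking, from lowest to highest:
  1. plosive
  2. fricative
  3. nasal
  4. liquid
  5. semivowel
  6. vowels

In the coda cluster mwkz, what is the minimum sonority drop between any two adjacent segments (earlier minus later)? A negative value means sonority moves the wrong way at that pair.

/m/ is a nasal (sonority 3).
/w/ is a semivowel (sonority 5).
/k/ is a plosive (sonority 1).
/z/ is a fricative (sonority 2).
/m/→/w/: change -2.
/w/→/k/: change +4.
/k/→/z/: change -1.
Minimum = -2.

-2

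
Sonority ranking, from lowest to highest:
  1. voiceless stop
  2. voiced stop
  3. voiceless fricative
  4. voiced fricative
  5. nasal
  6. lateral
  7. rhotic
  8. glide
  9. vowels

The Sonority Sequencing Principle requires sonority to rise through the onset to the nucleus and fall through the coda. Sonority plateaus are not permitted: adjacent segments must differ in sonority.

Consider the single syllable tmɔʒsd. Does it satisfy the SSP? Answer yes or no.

Onset: /t/ is a voiceless stop (sonority 1), /m/ is a nasal (sonority 5); then the nucleus /ɔ/ (sonority 9).
Onset profile 1-5-9 — rises to the nucleus.
Coda: /ʒ/ is a voiced fricative (sonority 4), /s/ is a voiceless fricative (sonority 3), /d/ is a voiced stop (sonority 2).
Coda profile 9-4-3-2 — falls from the nucleus.

yes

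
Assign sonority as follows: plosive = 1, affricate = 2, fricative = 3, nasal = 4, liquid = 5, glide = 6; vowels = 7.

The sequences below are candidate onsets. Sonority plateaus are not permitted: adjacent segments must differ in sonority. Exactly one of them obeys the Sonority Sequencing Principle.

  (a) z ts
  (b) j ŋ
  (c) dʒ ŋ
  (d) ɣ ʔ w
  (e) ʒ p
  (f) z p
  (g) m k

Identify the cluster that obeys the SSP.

c

(a) 3-2 → violates
(b) 6-4 → violates
(c) 2-4 → obeys
(d) 3-1-6 → violates
(e) 3-1 → violates
(f) 3-1 → violates
(g) 4-1 → violates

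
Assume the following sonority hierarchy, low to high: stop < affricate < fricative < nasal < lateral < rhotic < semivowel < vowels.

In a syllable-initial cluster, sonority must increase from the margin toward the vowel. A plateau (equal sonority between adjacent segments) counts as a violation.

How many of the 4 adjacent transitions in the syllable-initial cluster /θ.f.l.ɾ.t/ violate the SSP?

/θ/ is a fricative (sonority 3).
/f/ is a fricative (sonority 3).
/l/ is a lateral (sonority 5).
/ɾ/ is a rhotic (sonority 6).
/t/ is a stop (sonority 1).
/θ/→/f/: 3→3 (plateau) — violation.
/f/→/l/: 3→5 (rises) — ok.
/l/→/ɾ/: 5→6 (rises) — ok.
/ɾ/→/t/: 6→1 (does not rise) — violation.

2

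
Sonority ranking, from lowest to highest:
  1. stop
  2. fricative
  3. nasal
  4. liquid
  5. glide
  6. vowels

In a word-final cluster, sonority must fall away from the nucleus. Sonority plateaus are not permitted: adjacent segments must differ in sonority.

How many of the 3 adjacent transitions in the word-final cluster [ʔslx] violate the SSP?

2

/ʔ/ — stop, sonority 1.
/s/ — fricative, sonority 2.
/l/ — liquid, sonority 4.
/x/ — fricative, sonority 2.
/ʔ/→/s/: 1→2 (does not fall) — violation.
/s/→/l/: 2→4 (does not fall) — violation.
/l/→/x/: 4→2 (falls) — ok.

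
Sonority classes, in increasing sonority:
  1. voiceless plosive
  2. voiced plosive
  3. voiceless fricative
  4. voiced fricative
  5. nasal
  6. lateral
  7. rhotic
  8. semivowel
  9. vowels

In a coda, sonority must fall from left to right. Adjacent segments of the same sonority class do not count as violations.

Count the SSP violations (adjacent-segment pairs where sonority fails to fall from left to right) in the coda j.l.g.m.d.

/j/ is a semivowel (sonority 8).
/l/ is a lateral (sonority 6).
/g/ is a voiced plosive (sonority 2).
/m/ is a nasal (sonority 5).
/d/ is a voiced plosive (sonority 2).
/j/→/l/: 8→6 (falls) — ok.
/l/→/g/: 6→2 (falls) — ok.
/g/→/m/: 2→5 (does not fall) — violation.
/m/→/d/: 5→2 (falls) — ok.

1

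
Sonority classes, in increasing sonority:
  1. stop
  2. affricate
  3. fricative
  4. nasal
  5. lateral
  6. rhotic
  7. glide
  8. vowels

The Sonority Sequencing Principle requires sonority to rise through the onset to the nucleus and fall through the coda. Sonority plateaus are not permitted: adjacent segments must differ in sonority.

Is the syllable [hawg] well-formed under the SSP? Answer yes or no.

yes

Onset: /h/ is a fricative (sonority 3); then the nucleus /a/ (sonority 8).
Onset profile 3-8 — rises to the nucleus.
Coda: /w/ is a glide (sonority 7), /g/ is a stop (sonority 1).
Coda profile 8-7-1 — falls from the nucleus.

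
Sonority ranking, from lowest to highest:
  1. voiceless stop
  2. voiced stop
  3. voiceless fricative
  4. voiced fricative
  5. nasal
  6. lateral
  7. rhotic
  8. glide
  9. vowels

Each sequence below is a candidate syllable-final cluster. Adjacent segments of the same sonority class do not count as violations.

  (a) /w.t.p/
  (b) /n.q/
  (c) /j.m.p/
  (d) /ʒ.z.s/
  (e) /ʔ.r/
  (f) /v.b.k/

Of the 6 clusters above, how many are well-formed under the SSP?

5

(a) /w.t.p/: profile 8-1-1 — obeys.
(b) /n.q/: profile 5-1 — obeys.
(c) /j.m.p/: profile 8-5-1 — obeys.
(d) /ʒ.z.s/: profile 4-4-3 — obeys.
(e) /ʔ.r/: profile 1-7 — violates.
(f) /v.b.k/: profile 4-2-1 — obeys.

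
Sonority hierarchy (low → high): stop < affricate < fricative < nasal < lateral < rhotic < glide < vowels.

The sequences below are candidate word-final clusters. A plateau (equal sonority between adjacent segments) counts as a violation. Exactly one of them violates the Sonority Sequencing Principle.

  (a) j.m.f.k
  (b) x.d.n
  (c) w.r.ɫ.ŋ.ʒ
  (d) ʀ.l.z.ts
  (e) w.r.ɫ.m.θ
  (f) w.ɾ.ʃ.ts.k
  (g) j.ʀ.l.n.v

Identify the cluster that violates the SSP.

b

(a) sonority 7-4-3-1: well-formed.
(b) sonority 3-1-4: ill-formed.
(c) sonority 7-6-5-4-3: well-formed.
(d) sonority 6-5-3-2: well-formed.
(e) sonority 7-6-5-4-3: well-formed.
(f) sonority 7-6-3-2-1: well-formed.
(g) sonority 7-6-5-4-3: well-formed.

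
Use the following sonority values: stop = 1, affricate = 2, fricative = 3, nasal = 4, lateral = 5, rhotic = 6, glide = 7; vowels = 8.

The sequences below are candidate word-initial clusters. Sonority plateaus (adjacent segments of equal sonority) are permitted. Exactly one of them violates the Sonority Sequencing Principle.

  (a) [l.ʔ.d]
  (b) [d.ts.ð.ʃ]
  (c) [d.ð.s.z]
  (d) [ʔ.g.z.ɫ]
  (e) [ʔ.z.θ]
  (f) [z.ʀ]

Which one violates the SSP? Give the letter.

a

(a) sonority 5-1-1: ill-formed.
(b) sonority 1-2-3-3: well-formed.
(c) sonority 1-3-3-3: well-formed.
(d) sonority 1-1-3-5: well-formed.
(e) sonority 1-3-3: well-formed.
(f) sonority 3-6: well-formed.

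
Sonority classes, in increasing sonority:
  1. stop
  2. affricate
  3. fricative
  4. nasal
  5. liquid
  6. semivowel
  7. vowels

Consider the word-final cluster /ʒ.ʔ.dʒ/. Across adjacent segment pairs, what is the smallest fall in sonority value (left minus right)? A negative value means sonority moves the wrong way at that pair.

-1

/ʒ/ — fricative, sonority 3.
/ʔ/ — stop, sonority 1.
/dʒ/ — affricate, sonority 2.
/ʒ/→/ʔ/: change +2.
/ʔ/→/dʒ/: change -1.
Minimum = -1.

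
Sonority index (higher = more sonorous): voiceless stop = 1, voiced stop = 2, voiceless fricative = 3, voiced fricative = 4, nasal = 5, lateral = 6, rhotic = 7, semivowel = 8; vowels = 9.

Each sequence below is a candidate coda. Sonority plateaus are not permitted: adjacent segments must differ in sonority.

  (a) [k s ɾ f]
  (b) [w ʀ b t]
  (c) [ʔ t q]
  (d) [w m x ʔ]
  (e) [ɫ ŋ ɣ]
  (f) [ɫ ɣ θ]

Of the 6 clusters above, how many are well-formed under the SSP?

(a) 1-3-7-3 → violates
(b) 8-7-2-1 → obeys
(c) 1-1-1 → violates
(d) 8-5-3-1 → obeys
(e) 6-5-4 → obeys
(f) 6-4-3 → obeys

4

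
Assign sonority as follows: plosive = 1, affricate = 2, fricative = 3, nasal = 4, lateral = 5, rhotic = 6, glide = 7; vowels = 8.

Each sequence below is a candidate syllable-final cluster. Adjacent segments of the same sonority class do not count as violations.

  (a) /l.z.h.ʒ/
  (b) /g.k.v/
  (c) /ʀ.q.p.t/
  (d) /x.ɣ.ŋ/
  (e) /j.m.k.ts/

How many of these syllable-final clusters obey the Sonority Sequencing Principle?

(a) /l.z.h.ʒ/: profile 5-3-3-3 — obeys.
(b) /g.k.v/: profile 1-1-3 — violates.
(c) /ʀ.q.p.t/: profile 6-1-1-1 — obeys.
(d) /x.ɣ.ŋ/: profile 3-3-4 — violates.
(e) /j.m.k.ts/: profile 7-4-1-2 — violates.

2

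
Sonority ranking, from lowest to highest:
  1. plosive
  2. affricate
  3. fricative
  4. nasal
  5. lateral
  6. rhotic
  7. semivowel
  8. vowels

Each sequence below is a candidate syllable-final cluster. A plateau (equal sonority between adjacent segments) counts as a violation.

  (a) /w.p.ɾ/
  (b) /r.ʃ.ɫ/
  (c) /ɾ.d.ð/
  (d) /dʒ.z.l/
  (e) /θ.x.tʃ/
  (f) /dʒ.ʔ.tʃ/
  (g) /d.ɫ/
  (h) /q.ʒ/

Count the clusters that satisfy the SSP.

(a) sonority 7-1-6: ill-formed.
(b) sonority 6-3-5: ill-formed.
(c) sonority 6-1-3: ill-formed.
(d) sonority 2-3-5: ill-formed.
(e) sonority 3-3-2: ill-formed.
(f) sonority 2-1-2: ill-formed.
(g) sonority 1-5: ill-formed.
(h) sonority 1-3: ill-formed.

0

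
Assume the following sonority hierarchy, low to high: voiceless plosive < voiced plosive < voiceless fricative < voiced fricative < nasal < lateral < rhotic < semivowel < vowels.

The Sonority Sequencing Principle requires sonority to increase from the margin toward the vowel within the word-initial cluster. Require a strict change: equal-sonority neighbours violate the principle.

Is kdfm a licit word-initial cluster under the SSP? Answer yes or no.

yes

/k/: voiceless plosive = 1.
/d/: voiced plosive = 2.
/f/: voiceless fricative = 3.
/m/: nasal = 5.
The profile 1-2-3-5 strictly rises, so the word-initial cluster satisfies the SSP.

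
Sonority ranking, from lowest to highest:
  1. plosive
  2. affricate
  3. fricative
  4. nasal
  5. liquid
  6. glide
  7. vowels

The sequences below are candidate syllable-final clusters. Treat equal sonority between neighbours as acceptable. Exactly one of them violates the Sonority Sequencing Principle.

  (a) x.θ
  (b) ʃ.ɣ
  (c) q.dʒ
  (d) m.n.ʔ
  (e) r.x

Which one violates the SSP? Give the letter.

(a) 3-3 → obeys
(b) 3-3 → obeys
(c) 1-2 → violates
(d) 4-4-1 → obeys
(e) 5-3 → obeys

c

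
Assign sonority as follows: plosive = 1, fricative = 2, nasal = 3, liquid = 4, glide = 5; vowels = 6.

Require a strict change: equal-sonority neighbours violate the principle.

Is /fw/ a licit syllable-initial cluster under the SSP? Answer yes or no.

yes

/f/ — fricative, sonority 2.
/w/ — glide, sonority 5.
The profile 2-5 strictly rises, so the syllable-initial cluster satisfies the SSP.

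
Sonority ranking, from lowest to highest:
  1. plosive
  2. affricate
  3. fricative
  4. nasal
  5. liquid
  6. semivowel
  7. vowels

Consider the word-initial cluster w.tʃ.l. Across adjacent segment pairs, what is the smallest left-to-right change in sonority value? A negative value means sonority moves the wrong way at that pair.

/w/ is a semivowel (sonority 6).
/tʃ/ is an affricate (sonority 2).
/l/ is a liquid (sonority 5).
/w/→/tʃ/: change -4.
/tʃ/→/l/: change +3.
Minimum = -4.

-4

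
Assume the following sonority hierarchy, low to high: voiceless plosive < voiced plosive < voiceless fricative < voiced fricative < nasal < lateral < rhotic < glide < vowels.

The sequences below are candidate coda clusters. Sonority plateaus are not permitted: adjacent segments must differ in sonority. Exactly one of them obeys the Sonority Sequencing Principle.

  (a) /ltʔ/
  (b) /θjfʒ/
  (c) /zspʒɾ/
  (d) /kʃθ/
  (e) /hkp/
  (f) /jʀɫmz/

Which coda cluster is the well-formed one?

f

(a) 6-1-1 → violates
(b) 3-8-3-4 → violates
(c) 4-3-1-4-7 → violates
(d) 1-3-3 → violates
(e) 3-1-1 → violates
(f) 8-7-6-5-4 → obeys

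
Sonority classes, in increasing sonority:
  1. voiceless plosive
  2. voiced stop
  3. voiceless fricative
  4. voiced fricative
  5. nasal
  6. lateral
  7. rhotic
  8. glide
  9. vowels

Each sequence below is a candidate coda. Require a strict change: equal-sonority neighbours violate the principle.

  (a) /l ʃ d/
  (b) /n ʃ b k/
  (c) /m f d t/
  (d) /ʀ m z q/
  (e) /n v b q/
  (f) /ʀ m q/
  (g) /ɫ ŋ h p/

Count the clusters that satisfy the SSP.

7

(a) sonority 6-3-2: well-formed.
(b) sonority 5-3-2-1: well-formed.
(c) sonority 5-3-2-1: well-formed.
(d) sonority 7-5-4-1: well-formed.
(e) sonority 5-4-2-1: well-formed.
(f) sonority 7-5-1: well-formed.
(g) sonority 6-5-3-1: well-formed.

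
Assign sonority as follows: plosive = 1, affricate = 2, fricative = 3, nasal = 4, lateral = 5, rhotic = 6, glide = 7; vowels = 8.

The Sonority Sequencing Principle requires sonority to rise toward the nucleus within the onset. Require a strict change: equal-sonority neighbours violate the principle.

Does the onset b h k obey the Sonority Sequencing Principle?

/b/ — plosive, sonority 1.
/h/ — fricative, sonority 3.
/k/ — plosive, sonority 1.
The profile is 1-3-1. Between /h/ (3) and /k/ (1) sonority does not rise, so the cluster violates the SSP.

no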